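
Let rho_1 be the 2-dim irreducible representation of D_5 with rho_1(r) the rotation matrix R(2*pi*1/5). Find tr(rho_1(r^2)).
chi_{rho_1}(r^2) = 2*cos(2*pi*1*2/5) = -sqrt(5)/2 - 1/2

Derivation: rho_1(r^2) is rotation by angle 2*pi*1*2/5, whose trace is 2*cos(2*pi*1*2/5) = -sqrt(5)/2 - 1/2.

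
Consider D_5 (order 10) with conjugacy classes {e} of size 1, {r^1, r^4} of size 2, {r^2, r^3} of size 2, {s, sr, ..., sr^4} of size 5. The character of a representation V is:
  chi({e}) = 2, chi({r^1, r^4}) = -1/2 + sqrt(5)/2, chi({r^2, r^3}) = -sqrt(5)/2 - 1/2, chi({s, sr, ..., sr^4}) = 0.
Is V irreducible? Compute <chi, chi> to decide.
Irreducible: <chi, chi> = 1.

Working: <chi, chi> = (1/|G|) sum_C |C| * |chi(C)|^2 = (1/10)[1*|2|^2 + 2*|-1/2 + sqrt(5)/2|^2 + 2*|-sqrt(5)/2 - 1/2|^2 + 5*|0|^2]
  = (1/10)[(4) + (3 - sqrt(5)) + (sqrt(5) + 3) + (0)] = 10/10 = 1.
A character is irreducible iff <chi, chi> = 1, so this representation is irreducible.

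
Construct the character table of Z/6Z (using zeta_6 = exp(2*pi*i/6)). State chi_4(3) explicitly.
Character table of Z/6Z (irreps indexed chi_0,...,chi_5 with chi_k(m) = zeta_6^(k*m), zeta_6 = exp(2*pi*i/6)):
  irrep \ class  {0} (size 1)  {1} (size 1)    {2} (size 1)    {3} (size 1)  {4} (size 1)    {5} (size 1)  
  chi_0          1             1               1               1             1               1             
  chi_1          1             exp(I*pi/3)     exp(2*I*pi/3)   -1            exp(-2*I*pi/3)  exp(-I*pi/3)  
  chi_2          1             exp(2*I*pi/3)   exp(-2*I*pi/3)  1             exp(2*I*pi/3)   exp(-2*I*pi/3)
  chi_3          1             -1              1               -1            1               -1            
  chi_4          1             exp(-2*I*pi/3)  exp(2*I*pi/3)   1             exp(-2*I*pi/3)  exp(2*I*pi/3) 
  chi_5          1             exp(-I*pi/3)    exp(-2*I*pi/3)  -1            exp(2*I*pi/3)   exp(I*pi/3)   

Spot check: chi_4(3) = zeta_6^(4*3) = zeta_6^12 = 1.

Argument: Z/6Z is abelian, so all 6 irreducible complex representations are 1-dimensional. They are given by chi_k(m) = zeta_6^(k*m) for k = 0,...,5. Row orthogonality: sum_m chi_k(m) conj(chi_l(m)) = 6 * [k = l].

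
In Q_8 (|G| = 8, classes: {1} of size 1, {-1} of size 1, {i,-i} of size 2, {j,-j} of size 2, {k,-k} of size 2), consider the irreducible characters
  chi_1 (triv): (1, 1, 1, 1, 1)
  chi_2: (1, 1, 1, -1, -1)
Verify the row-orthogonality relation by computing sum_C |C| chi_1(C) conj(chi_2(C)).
Sum = 0; so <chi_1, chi_2> = 0 (distinct irreducibles are orthogonal).

Why: Compute term by term over conjugacy classes (|C| * chi_1(C) * conj(chi_2(C))):
  1*(1)*conj(1) + 1*(1)*conj(1) + 2*(1)*conj(1) + 2*(1)*conj(-1) + 2*(1)*conj(-1)
  = (1) + (1) + (2) + (-2) + (-2)
  = 0.
Dividing by |G| = 8 gives 0/8 = 0, matching the row-orthogonality relation <chi_1, chi_2> = [chi_1 = chi_2].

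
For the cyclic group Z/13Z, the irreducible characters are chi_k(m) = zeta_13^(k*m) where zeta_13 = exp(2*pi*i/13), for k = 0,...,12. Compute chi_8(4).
chi_8(4) = zeta_13^32 = exp(12*I*pi/13)

Justification: chi_8(4) = zeta_13^(8*4) = zeta_13^32. Since zeta_13^13 = 1, this equals zeta_13^6 = exp(2*pi*i*6/13) = exp(12*I*pi/13).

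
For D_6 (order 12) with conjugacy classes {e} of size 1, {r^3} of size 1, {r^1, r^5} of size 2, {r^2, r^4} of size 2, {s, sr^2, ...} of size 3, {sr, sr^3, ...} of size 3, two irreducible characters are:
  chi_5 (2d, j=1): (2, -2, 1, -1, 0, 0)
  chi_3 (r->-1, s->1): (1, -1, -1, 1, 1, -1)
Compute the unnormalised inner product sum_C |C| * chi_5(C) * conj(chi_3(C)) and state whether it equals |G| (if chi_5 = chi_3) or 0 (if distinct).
Sum = 0; so <chi_5, chi_3> = 0 (distinct irreducibles are orthogonal).

Justification: Compute term by term over conjugacy classes (|C| * chi_5(C) * conj(chi_3(C))):
  1*(2)*conj(1) + 1*(-2)*conj(-1) + 2*(1)*conj(-1) + 2*(-1)*conj(1) + 3*(0)*conj(1) + 3*(0)*conj(-1)
  = (2) + (2) + (-2) + (-2) + (0) + (0)
  = 0.
Dividing by |G| = 12 gives 0/12 = 0, matching the row-orthogonality relation <chi_5, chi_3> = [chi_5 = chi_3].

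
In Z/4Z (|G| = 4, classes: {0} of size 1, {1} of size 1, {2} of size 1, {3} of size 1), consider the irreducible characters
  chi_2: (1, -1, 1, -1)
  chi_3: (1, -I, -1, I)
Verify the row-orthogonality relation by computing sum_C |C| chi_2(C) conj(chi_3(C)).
Sum = 0; so <chi_2, chi_3> = 0 (distinct irreducibles are orthogonal).

Derivation: Compute term by term over conjugacy classes (|C| * chi_2(C) * conj(chi_3(C))):
  1*(1)*conj(1) + 1*(-1)*conj(-I) + 1*(1)*conj(-1) + 1*(-1)*conj(I)
  = (1) + (-I) + (-1) + (I)
  = 0.
(Exp terms are combined using exp(i*s)*conj(exp(i*t)) = exp(i*(s-t)), and sums of them are collapsed using the identity that for every m > 1 the m distinct m-th roots of unity sum to 0, e.g. 1 + exp(2*I*pi/3) + exp(-2*I*pi/3) = 0.)
Dividing by |G| = 4 gives 0/4 = 0, matching the row-orthogonality relation <chi_2, chi_3> = [chi_2 = chi_3].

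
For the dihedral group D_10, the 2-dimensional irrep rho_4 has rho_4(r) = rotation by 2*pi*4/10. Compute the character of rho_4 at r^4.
chi_{rho_4}(r^4) = 2*cos(2*pi*4*4/10) = -sqrt(5)/2 - 1/2

rho_4(r^4) is rotation by angle 2*pi*4*4/10, whose trace is 2*cos(2*pi*4*4/10) = -sqrt(5)/2 - 1/2.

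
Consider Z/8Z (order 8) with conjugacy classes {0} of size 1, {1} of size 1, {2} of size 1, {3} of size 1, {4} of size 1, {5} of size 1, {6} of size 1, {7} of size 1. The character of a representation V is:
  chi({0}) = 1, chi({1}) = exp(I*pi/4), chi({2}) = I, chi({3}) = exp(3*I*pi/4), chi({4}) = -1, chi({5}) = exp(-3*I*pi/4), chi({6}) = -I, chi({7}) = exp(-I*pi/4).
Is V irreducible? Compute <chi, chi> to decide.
Irreducible: <chi, chi> = 1.

Argument: <chi, chi> = (1/|G|) sum_C |C| * |chi(C)|^2 = (1/8)[1*|1|^2 + 1*|exp(I*pi/4)|^2 + 1*|I|^2 + 1*|exp(3*I*pi/4)|^2 + 1*|-1|^2 + 1*|exp(-3*I*pi/4)|^2 + 1*|-I|^2 + 1*|exp(-I*pi/4)|^2]
  = (1/8)[(1) + (1) + (1) + (1) + (1) + (1) + (1) + (1)] = 8/8 = 1.
(Exp terms are combined using exp(i*s)*conj(exp(i*t)) = exp(i*(s-t)), and sums of them are collapsed using the identity that for every m > 1 the m distinct m-th roots of unity sum to 0, e.g. 1 + exp(2*I*pi/3) + exp(-2*I*pi/3) = 0.)
A character is irreducible iff <chi, chi> = 1, so this representation is irreducible.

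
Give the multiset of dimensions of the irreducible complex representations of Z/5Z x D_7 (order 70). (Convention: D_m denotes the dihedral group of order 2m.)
Dimensions: 1, 1, 1, 1, 1, 1, 1, 1, 1, 1, 2, 2, 2, 2, 2, 2, 2, 2, 2, 2, 2, 2, 2, 2, 2

Details: There are 25 irreducibles (= number of conjugacy classes). Their dimensions d_i satisfy sum d_i^2 = |G| = 70: 1 + 1 + 1 + 1 + 1 + 1 + 1 + 1 + 1 + 1 + 4 + 4 + 4 + 4 + 4 + 4 + 4 + 4 + 4 + 4 + 4 + 4 + 4 + 4 + 4 = 70. (For the product with Z/5Z: each of the 5 1-dim characters of Z/5Z tensors with each irrep of D_7, giving 5 copies of each D_7-dimension.)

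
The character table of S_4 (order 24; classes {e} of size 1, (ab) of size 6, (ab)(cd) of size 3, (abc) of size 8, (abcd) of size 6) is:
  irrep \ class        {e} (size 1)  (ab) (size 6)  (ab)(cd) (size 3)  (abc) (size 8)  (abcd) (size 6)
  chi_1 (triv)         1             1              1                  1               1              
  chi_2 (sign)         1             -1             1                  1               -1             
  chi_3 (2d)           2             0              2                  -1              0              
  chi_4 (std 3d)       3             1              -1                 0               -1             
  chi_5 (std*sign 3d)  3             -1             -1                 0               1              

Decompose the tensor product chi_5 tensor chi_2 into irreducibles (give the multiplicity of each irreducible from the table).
chi_5 tensor chi_2 = chi_4 (all other irreducibles have multiplicity 0).

Argument: The character of a tensor product is the pointwise product (chi_5 * chi_2)(C) = chi_5(C) * chi_2(C):
  {e}: (3)*(1), (ab): (-1)*(-1), (ab)(cd): (-1)*(1), (abc): (0)*(1), (abcd): (1)*(-1)
so (chi_5 * chi_2) takes values
  {e} -> 3, (ab) -> 1, (ab)(cd) -> -1, (abc) -> 0, (abcd) -> -1.
Now take the inner product of this character with each irreducible chi from the table, <chi_5*chi_2, chi> = (1/24) sum_C |C| (chi_5*chi_2)(C) conj(chi(C)):
  <chi_5*chi_2, chi_1> = (1/24)[1*(3)*conj(1) + 6*(1)*conj(1) + 3*(-1)*conj(1) + 8*(0)*conj(1) + 6*(-1)*conj(1)]
      = (1/24)[(3) + (6) + (-3) + (0) + (-6)] = 0/24 = 0
  <chi_5*chi_2, chi_2> = (1/24)[1*(3)*conj(1) + 6*(1)*conj(-1) + 3*(-1)*conj(1) + 8*(0)*conj(1) + 6*(-1)*conj(-1)]
      = (1/24)[(3) + (-6) + (-3) + (0) + (6)] = 0/24 = 0
  <chi_5*chi_2, chi_3> = (1/24)[1*(3)*conj(2) + 6*(1)*conj(0) + 3*(-1)*conj(2) + 8*(0)*conj(-1) + 6*(-1)*conj(0)]
      = (1/24)[(6) + (0) + (-6) + (0) + (0)] = 0/24 = 0
  <chi_5*chi_2, chi_4> = (1/24)[1*(3)*conj(3) + 6*(1)*conj(1) + 3*(-1)*conj(-1) + 8*(0)*conj(0) + 6*(-1)*conj(-1)]
      = (1/24)[(9) + (6) + (3) + (0) + (6)] = 24/24 = 1
  <chi_5*chi_2, chi_5> = (1/24)[1*(3)*conj(3) + 6*(1)*conj(-1) + 3*(-1)*conj(-1) + 8*(0)*conj(0) + 6*(-1)*conj(1)]
      = (1/24)[(9) + (-6) + (3) + (0) + (-6)] = 0/24 = 0
Hence the multiplicities are chi_4: 1. Dimension check: dim(chi_5)*dim(chi_2) = 3*1 = 3 and sum (mult * dim) = 1*3 = 3.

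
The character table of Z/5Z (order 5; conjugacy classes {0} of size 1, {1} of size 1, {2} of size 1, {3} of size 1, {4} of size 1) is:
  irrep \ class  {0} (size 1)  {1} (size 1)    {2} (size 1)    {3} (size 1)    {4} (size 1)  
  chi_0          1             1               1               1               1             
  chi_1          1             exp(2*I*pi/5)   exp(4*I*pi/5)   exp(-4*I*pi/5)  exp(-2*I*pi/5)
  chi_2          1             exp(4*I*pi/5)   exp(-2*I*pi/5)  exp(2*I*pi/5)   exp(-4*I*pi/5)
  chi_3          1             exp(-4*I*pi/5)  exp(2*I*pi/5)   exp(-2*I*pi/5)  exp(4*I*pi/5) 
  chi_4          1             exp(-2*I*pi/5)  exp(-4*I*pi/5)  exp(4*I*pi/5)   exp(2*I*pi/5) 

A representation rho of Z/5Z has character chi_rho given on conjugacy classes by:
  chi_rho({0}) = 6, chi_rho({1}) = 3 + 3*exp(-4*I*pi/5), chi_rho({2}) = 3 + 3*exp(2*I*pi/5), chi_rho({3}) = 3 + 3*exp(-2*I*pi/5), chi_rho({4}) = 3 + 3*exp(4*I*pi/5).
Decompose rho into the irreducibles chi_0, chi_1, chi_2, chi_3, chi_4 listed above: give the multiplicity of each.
Multiplicities: chi_0: 3, chi_1: 0, chi_2: 0, chi_3: 3, chi_4: 0.

Derivation: Use <chi_rho, chi> = (1/|G|) sum_C |C| * chi_rho(C) * conj(chi(C)) with |G| = 5 for each irreducible chi in the table:
  <chi_rho, chi_0> = (1/5)[1*(6)*conj(1) + 1*(3 + 3*exp(-4*I*pi/5))*conj(1) + 1*(3 + 3*exp(2*I*pi/5))*conj(1) + 1*(3 + 3*exp(-2*I*pi/5))*conj(1) + 1*(3 + 3*exp(4*I*pi/5))*conj(1)]
      = (1/5)[(6) + (3 + 3*exp(-4*I*pi/5)) + (3 + 3*exp(2*I*pi/5)) + (3 + 3*exp(-2*I*pi/5)) + (3 + 3*exp(4*I*pi/5))] = 15/5 = 3
  <chi_rho, chi_1> = (1/5)[1*(6)*conj(1) + 1*(3 + 3*exp(-4*I*pi/5))*conj(exp(2*I*pi/5)) + 1*(3 + 3*exp(2*I*pi/5))*conj(exp(4*I*pi/5)) + 1*(3 + 3*exp(-2*I*pi/5))*conj(exp(-4*I*pi/5)) + 1*(3 + 3*exp(4*I*pi/5))*conj(exp(-2*I*pi/5))]
      = (1/5)[(6) + (3*exp(-2*I*pi/5) + 3*exp(4*I*pi/5)) + (3*exp(-2*I*pi/5) + 3*exp(-4*I*pi/5)) + (3*exp(4*I*pi/5) + 3*exp(2*I*pi/5)) + (3*exp(-4*I*pi/5) + 3*exp(2*I*pi/5))] = 0/5 = 0
  <chi_rho, chi_2> = (1/5)[1*(6)*conj(1) + 1*(3 + 3*exp(-4*I*pi/5))*conj(exp(4*I*pi/5)) + 1*(3 + 3*exp(2*I*pi/5))*conj(exp(-2*I*pi/5)) + 1*(3 + 3*exp(-2*I*pi/5))*conj(exp(2*I*pi/5)) + 1*(3 + 3*exp(4*I*pi/5))*conj(exp(-4*I*pi/5))]
      = (1/5)[(6) + (3*exp(-4*I*pi/5) + 3*exp(2*I*pi/5)) + (3*exp(4*I*pi/5) + 3*exp(2*I*pi/5)) + (3*exp(-2*I*pi/5) + 3*exp(-4*I*pi/5)) + (3*exp(-2*I*pi/5) + 3*exp(4*I*pi/5))] = 0/5 = 0
  <chi_rho, chi_3> = (1/5)[1*(6)*conj(1) + 1*(3 + 3*exp(-4*I*pi/5))*conj(exp(-4*I*pi/5)) + 1*(3 + 3*exp(2*I*pi/5))*conj(exp(2*I*pi/5)) + 1*(3 + 3*exp(-2*I*pi/5))*conj(exp(-2*I*pi/5)) + 1*(3 + 3*exp(4*I*pi/5))*conj(exp(4*I*pi/5))]
      = (1/5)[(6) + (3 + 3*exp(4*I*pi/5)) + (3 + 3*exp(-2*I*pi/5)) + (3 + 3*exp(2*I*pi/5)) + (3 + 3*exp(-4*I*pi/5))] = 15/5 = 3
  <chi_rho, chi_4> = (1/5)[1*(6)*conj(1) + 1*(3 + 3*exp(-4*I*pi/5))*conj(exp(-2*I*pi/5)) + 1*(3 + 3*exp(2*I*pi/5))*conj(exp(-4*I*pi/5)) + 1*(3 + 3*exp(-2*I*pi/5))*conj(exp(4*I*pi/5)) + 1*(3 + 3*exp(4*I*pi/5))*conj(exp(2*I*pi/5))]
      = (1/5)[(6) + (3*exp(-2*I*pi/5) + 3*exp(2*I*pi/5)) + (3*exp(-4*I*pi/5) + 3*exp(4*I*pi/5)) + (3*exp(-4*I*pi/5) + 3*exp(4*I*pi/5)) + (3*exp(-2*I*pi/5) + 3*exp(2*I*pi/5))] = 0/5 = 0
(Exp terms are combined using exp(i*s)*conj(exp(i*t)) = exp(i*(s-t)), and sums of them are collapsed using the identity that for every m > 1 the m distinct m-th roots of unity sum to 0, e.g. 1 + exp(2*I*pi/3) + exp(-2*I*pi/3) = 0.)
Dimension check: dim(rho) = sum (mult * dim) = 3*1 + 0*1 + 0*1 + 3*1 + 0*1 = 6 = chi_rho(e) = 6.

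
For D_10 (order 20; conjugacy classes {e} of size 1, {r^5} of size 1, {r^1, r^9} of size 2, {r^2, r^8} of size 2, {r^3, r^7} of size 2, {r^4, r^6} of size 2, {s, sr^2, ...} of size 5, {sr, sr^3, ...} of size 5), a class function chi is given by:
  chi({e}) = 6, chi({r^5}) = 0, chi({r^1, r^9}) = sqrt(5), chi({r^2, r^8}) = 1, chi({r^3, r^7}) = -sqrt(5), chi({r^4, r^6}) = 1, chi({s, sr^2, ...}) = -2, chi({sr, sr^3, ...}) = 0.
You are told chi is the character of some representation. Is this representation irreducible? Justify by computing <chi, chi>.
Not irreducible (reducible): <chi, chi> = 4 > 1.

Details: <chi, chi> = (1/|G|) sum_C |C| * |chi(C)|^2 = (1/20)[1*|6|^2 + 1*|0|^2 + 2*|sqrt(5)|^2 + 2*|1|^2 + 2*|-sqrt(5)|^2 + 2*|1|^2 + 5*|-2|^2 + 5*|0|^2]
  = (1/20)[(36) + (0) + (10) + (2) + (10) + (2) + (20) + (0)] = 80/20 = 4.
A character is irreducible iff <chi, chi> = 1, so this representation is reducible.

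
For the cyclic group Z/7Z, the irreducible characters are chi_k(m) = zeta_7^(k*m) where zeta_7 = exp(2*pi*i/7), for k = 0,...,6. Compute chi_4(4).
chi_4(4) = zeta_7^16 = exp(4*I*pi/7)

Argument: chi_4(4) = zeta_7^(4*4) = zeta_7^16. Since zeta_7^7 = 1, this equals zeta_7^2 = exp(2*pi*i*2/7) = exp(4*I*pi/7).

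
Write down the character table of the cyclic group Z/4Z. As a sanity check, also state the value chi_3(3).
Character table of Z/4Z (irreps indexed chi_0,...,chi_3 with chi_k(m) = zeta_4^(k*m), zeta_4 = exp(2*pi*i/4)):
  irrep \ class  {0} (size 1)  {1} (size 1)  {2} (size 1)  {3} (size 1)
  chi_0          1             1             1             1           
  chi_1          1             I             -1            -I          
  chi_2          1             -1            1             -1          
  chi_3          1             -I            -1            I           

Spot check: chi_3(3) = zeta_4^(3*3) = zeta_4^9 = I.

Explanation: Z/4Z is abelian, so all 4 irreducible complex representations are 1-dimensional. They are given by chi_k(m) = zeta_4^(k*m) for k = 0,...,3. Row orthogonality: sum_m chi_k(m) conj(chi_l(m)) = 4 * [k = l].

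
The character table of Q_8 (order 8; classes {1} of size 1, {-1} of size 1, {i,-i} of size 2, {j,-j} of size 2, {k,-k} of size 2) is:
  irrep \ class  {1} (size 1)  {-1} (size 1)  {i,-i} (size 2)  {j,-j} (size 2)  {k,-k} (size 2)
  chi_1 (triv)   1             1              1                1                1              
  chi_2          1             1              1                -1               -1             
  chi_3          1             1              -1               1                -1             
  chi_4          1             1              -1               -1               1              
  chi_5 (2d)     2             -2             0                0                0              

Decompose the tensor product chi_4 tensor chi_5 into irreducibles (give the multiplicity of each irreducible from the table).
chi_4 tensor chi_5 = chi_5 (all other irreducibles have multiplicity 0).

Proof sketch: The character of a tensor product is the pointwise product (chi_4 * chi_5)(C) = chi_4(C) * chi_5(C):
  {1}: (1)*(2), {-1}: (1)*(-2), {i,-i}: (-1)*(0), {j,-j}: (-1)*(0), {k,-k}: (1)*(0)
so (chi_4 * chi_5) takes values
  {1} -> 2, {-1} -> -2, {i,-i} -> 0, {j,-j} -> 0, {k,-k} -> 0.
Now take the inner product of this character with each irreducible chi from the table, <chi_4*chi_5, chi> = (1/8) sum_C |C| (chi_4*chi_5)(C) conj(chi(C)):
  <chi_4*chi_5, chi_1> = (1/8)[1*(2)*conj(1) + 1*(-2)*conj(1) + 2*(0)*conj(1) + 2*(0)*conj(1) + 2*(0)*conj(1)]
      = (1/8)[(2) + (-2) + (0) + (0) + (0)] = 0/8 = 0
  <chi_4*chi_5, chi_2> = (1/8)[1*(2)*conj(1) + 1*(-2)*conj(1) + 2*(0)*conj(1) + 2*(0)*conj(-1) + 2*(0)*conj(-1)]
      = (1/8)[(2) + (-2) + (0) + (0) + (0)] = 0/8 = 0
  <chi_4*chi_5, chi_3> = (1/8)[1*(2)*conj(1) + 1*(-2)*conj(1) + 2*(0)*conj(-1) + 2*(0)*conj(1) + 2*(0)*conj(-1)]
      = (1/8)[(2) + (-2) + (0) + (0) + (0)] = 0/8 = 0
  <chi_4*chi_5, chi_4> = (1/8)[1*(2)*conj(1) + 1*(-2)*conj(1) + 2*(0)*conj(-1) + 2*(0)*conj(-1) + 2*(0)*conj(1)]
      = (1/8)[(2) + (-2) + (0) + (0) + (0)] = 0/8 = 0
  <chi_4*chi_5, chi_5> = (1/8)[1*(2)*conj(2) + 1*(-2)*conj(-2) + 2*(0)*conj(0) + 2*(0)*conj(0) + 2*(0)*conj(0)]
      = (1/8)[(4) + (4) + (0) + (0) + (0)] = 8/8 = 1
Hence the multiplicities are chi_5: 1. Dimension check: dim(chi_4)*dim(chi_5) = 1*2 = 2 and sum (mult * dim) = 1*2 = 2.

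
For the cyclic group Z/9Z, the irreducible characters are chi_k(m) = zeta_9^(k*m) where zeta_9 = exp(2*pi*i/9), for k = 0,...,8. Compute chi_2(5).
chi_2(5) = zeta_9^10 = exp(2*I*pi/9)

Justification: chi_2(5) = zeta_9^(2*5) = zeta_9^10. Since zeta_9^9 = 1, this equals zeta_9^1 = exp(2*pi*i*1/9) = exp(2*I*pi/9).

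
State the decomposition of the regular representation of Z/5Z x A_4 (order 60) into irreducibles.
Each irreducible V_i of dimension d_i appears with multiplicity d_i, i.e. rho_reg = (direct sum over all irreducibles V_i) d_i V_i. The irreducible dimensions for Z/5Z x A_4 are 1, 1, 1, 1, 1, 1, 1, 1, 1, 1, 1, 1, 1, 1, 1, 3, 3, 3, 3, 3: 15 irreducibles of dimension 1, each with multiplicity 1; 5 irreducibles of dimension 3, each with multiplicity 3. Total dimension 15*1*1 + 5*3*3 = 60 = |G|.

Working: General theorem: in the regular representation of a finite group G, each irreducible appears with multiplicity equal to its dimension. Check: dim(rho_reg) = sum d_i^2 = 1 + 1 + 1 + 1 + 1 + 1 + 1 + 1 + 1 + 1 + 1 + 1 + 1 + 1 + 1 + 9 + 9 + 9 + 9 + 9 = 60 = |G|.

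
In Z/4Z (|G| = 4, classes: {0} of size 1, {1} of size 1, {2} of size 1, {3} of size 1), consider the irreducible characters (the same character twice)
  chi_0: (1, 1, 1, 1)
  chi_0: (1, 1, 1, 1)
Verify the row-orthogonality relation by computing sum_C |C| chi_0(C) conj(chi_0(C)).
Sum = 4 = |G| = 4; so <chi_0, chi_0> = 1 (norm-1 confirms irreducibility).

Explanation: Compute term by term over conjugacy classes (|C| * chi_0(C) * conj(chi_0(C))):
  1*(1)*conj(1) + 1*(1)*conj(1) + 1*(1)*conj(1) + 1*(1)*conj(1)
  = (1) + (1) + (1) + (1)
  = 4.
(Exp terms are combined using exp(i*s)*conj(exp(i*t)) = exp(i*(s-t)), and sums of them are collapsed using the identity that for every m > 1 the m distinct m-th roots of unity sum to 0, e.g. 1 + exp(2*I*pi/3) + exp(-2*I*pi/3) = 0.)
Dividing by |G| = 4 gives 4/4 = 1, matching the row-orthogonality relation <chi_0, chi_0> = [chi_0 = chi_0].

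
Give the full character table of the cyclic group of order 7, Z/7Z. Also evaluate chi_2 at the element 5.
Character table of Z/7Z (irreps indexed chi_0,...,chi_6 with chi_k(m) = zeta_7^(k*m), zeta_7 = exp(2*pi*i/7)):
  irrep \ class  {0} (size 1)  {1} (size 1)    {2} (size 1)    {3} (size 1)    {4} (size 1)    {5} (size 1)    {6} (size 1)  
  chi_0          1             1               1               1               1               1               1             
  chi_1          1             exp(2*I*pi/7)   exp(4*I*pi/7)   exp(6*I*pi/7)   exp(-6*I*pi/7)  exp(-4*I*pi/7)  exp(-2*I*pi/7)
  chi_2          1             exp(4*I*pi/7)   exp(-6*I*pi/7)  exp(-2*I*pi/7)  exp(2*I*pi/7)   exp(6*I*pi/7)   exp(-4*I*pi/7)
  chi_3          1             exp(6*I*pi/7)   exp(-2*I*pi/7)  exp(4*I*pi/7)   exp(-4*I*pi/7)  exp(2*I*pi/7)   exp(-6*I*pi/7)
  chi_4          1             exp(-6*I*pi/7)  exp(2*I*pi/7)   exp(-4*I*pi/7)  exp(4*I*pi/7)   exp(-2*I*pi/7)  exp(6*I*pi/7) 
  chi_5          1             exp(-4*I*pi/7)  exp(6*I*pi/7)   exp(2*I*pi/7)   exp(-2*I*pi/7)  exp(-6*I*pi/7)  exp(4*I*pi/7) 
  chi_6          1             exp(-2*I*pi/7)  exp(-4*I*pi/7)  exp(-6*I*pi/7)  exp(6*I*pi/7)   exp(4*I*pi/7)   exp(2*I*pi/7) 

Spot check: chi_2(5) = zeta_7^(2*5) = zeta_7^10 = exp(6*I*pi/7).

Why: Z/7Z is abelian, so all 7 irreducible complex representations are 1-dimensional. They are given by chi_k(m) = zeta_7^(k*m) for k = 0,...,6. Row orthogonality: sum_m chi_k(m) conj(chi_l(m)) = 7 * [k = l].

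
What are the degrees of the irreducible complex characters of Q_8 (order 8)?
Dimensions: 1, 1, 1, 1, 2

Derivation: There are 5 irreducibles (= number of conjugacy classes). Their dimensions d_i satisfy sum d_i^2 = |G| = 8: 1 + 1 + 1 + 1 + 4 = 8.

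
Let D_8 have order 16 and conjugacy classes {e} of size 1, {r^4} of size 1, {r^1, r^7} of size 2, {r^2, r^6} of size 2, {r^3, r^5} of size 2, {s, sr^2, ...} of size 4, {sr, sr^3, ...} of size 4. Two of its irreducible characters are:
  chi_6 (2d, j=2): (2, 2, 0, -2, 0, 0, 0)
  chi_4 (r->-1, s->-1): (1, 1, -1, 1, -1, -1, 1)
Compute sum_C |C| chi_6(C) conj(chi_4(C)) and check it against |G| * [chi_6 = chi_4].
Sum = 0; so <chi_6, chi_4> = 0 (distinct irreducibles are orthogonal).

Justification: Compute term by term over conjugacy classes (|C| * chi_6(C) * conj(chi_4(C))):
  1*(2)*conj(1) + 1*(2)*conj(1) + 2*(0)*conj(-1) + 2*(-2)*conj(1) + 2*(0)*conj(-1) + 4*(0)*conj(-1) + 4*(0)*conj(1)
  = (2) + (2) + (0) + (-4) + (0) + (0) + (0)
  = 0.
Dividing by |G| = 16 gives 0/16 = 0, matching the row-orthogonality relation <chi_6, chi_4> = [chi_6 = chi_4].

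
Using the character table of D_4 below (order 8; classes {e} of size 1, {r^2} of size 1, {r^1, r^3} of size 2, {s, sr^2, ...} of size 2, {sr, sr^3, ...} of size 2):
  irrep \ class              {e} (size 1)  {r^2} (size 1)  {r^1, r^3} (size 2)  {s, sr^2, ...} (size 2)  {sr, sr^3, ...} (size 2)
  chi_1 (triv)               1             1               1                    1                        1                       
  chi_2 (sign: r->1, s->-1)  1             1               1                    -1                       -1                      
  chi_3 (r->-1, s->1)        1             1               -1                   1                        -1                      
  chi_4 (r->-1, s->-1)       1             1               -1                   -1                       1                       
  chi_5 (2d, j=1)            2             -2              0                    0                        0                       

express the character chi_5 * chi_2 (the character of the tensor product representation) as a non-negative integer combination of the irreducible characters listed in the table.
chi_5 tensor chi_2 = chi_5 (all other irreducibles have multiplicity 0).

Working: The character of a tensor product is the pointwise product (chi_5 * chi_2)(C) = chi_5(C) * chi_2(C):
  {e}: (2)*(1), {r^2}: (-2)*(1), {r^1, r^3}: (0)*(1), {s, sr^2, ...}: (0)*(-1), {sr, sr^3, ...}: (0)*(-1)
so (chi_5 * chi_2) takes values
  {e} -> 2, {r^2} -> -2, {r^1, r^3} -> 0, {s, sr^2, ...} -> 0, {sr, sr^3, ...} -> 0.
Now take the inner product of this character with each irreducible chi from the table, <chi_5*chi_2, chi> = (1/8) sum_C |C| (chi_5*chi_2)(C) conj(chi(C)):
  <chi_5*chi_2, chi_1> = (1/8)[1*(2)*conj(1) + 1*(-2)*conj(1) + 2*(0)*conj(1) + 2*(0)*conj(1) + 2*(0)*conj(1)]
      = (1/8)[(2) + (-2) + (0) + (0) + (0)] = 0/8 = 0
  <chi_5*chi_2, chi_2> = (1/8)[1*(2)*conj(1) + 1*(-2)*conj(1) + 2*(0)*conj(1) + 2*(0)*conj(-1) + 2*(0)*conj(-1)]
      = (1/8)[(2) + (-2) + (0) + (0) + (0)] = 0/8 = 0
  <chi_5*chi_2, chi_3> = (1/8)[1*(2)*conj(1) + 1*(-2)*conj(1) + 2*(0)*conj(-1) + 2*(0)*conj(1) + 2*(0)*conj(-1)]
      = (1/8)[(2) + (-2) + (0) + (0) + (0)] = 0/8 = 0
  <chi_5*chi_2, chi_4> = (1/8)[1*(2)*conj(1) + 1*(-2)*conj(1) + 2*(0)*conj(-1) + 2*(0)*conj(-1) + 2*(0)*conj(1)]
      = (1/8)[(2) + (-2) + (0) + (0) + (0)] = 0/8 = 0
  <chi_5*chi_2, chi_5> = (1/8)[1*(2)*conj(2) + 1*(-2)*conj(-2) + 2*(0)*conj(0) + 2*(0)*conj(0) + 2*(0)*conj(0)]
      = (1/8)[(4) + (4) + (0) + (0) + (0)] = 8/8 = 1
Hence the multiplicities are chi_5: 1. Dimension check: dim(chi_5)*dim(chi_2) = 2*1 = 2 and sum (mult * dim) = 1*2 = 2.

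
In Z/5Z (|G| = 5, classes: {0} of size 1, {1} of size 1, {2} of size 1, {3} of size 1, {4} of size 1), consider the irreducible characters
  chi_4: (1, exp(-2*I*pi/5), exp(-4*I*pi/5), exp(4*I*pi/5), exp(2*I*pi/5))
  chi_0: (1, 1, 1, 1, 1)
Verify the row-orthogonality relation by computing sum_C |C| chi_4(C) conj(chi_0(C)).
Sum = 0; so <chi_4, chi_0> = 0 (distinct irreducibles are orthogonal).

Derivation: Compute term by term over conjugacy classes (|C| * chi_4(C) * conj(chi_0(C))):
  1*(1)*conj(1) + 1*(exp(-2*I*pi/5))*conj(1) + 1*(exp(-4*I*pi/5))*conj(1) + 1*(exp(4*I*pi/5))*conj(1) + 1*(exp(2*I*pi/5))*conj(1)
  = (1) + (exp(-2*I*pi/5)) + (exp(-4*I*pi/5)) + (exp(4*I*pi/5)) + (exp(2*I*pi/5))
  = 0.
(Exp terms are combined using exp(i*s)*conj(exp(i*t)) = exp(i*(s-t)), and sums of them are collapsed using the identity that for every m > 1 the m distinct m-th roots of unity sum to 0, e.g. 1 + exp(2*I*pi/3) + exp(-2*I*pi/3) = 0.)
Dividing by |G| = 5 gives 0/5 = 0, matching the row-orthogonality relation <chi_4, chi_0> = [chi_4 = chi_0].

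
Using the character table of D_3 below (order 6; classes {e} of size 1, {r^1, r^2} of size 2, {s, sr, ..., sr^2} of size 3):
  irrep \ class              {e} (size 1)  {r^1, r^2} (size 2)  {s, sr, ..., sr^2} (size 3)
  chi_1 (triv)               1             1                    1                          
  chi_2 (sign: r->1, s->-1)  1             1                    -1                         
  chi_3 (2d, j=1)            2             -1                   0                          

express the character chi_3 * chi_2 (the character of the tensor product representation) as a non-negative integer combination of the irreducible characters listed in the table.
chi_3 tensor chi_2 = chi_3 (all other irreducibles have multiplicity 0).

Explanation: The character of a tensor product is the pointwise product (chi_3 * chi_2)(C) = chi_3(C) * chi_2(C):
  {e}: (2)*(1), {r^1, r^2}: (-1)*(1), {s, sr, ..., sr^2}: (0)*(-1)
so (chi_3 * chi_2) takes values
  {e} -> 2, {r^1, r^2} -> -1, {s, sr, ..., sr^2} -> 0.
Now take the inner product of this character with each irreducible chi from the table, <chi_3*chi_2, chi> = (1/6) sum_C |C| (chi_3*chi_2)(C) conj(chi(C)):
  <chi_3*chi_2, chi_1> = (1/6)[1*(2)*conj(1) + 2*(-1)*conj(1) + 3*(0)*conj(1)]
      = (1/6)[(2) + (-2) + (0)] = 0/6 = 0
  <chi_3*chi_2, chi_2> = (1/6)[1*(2)*conj(1) + 2*(-1)*conj(1) + 3*(0)*conj(-1)]
      = (1/6)[(2) + (-2) + (0)] = 0/6 = 0
  <chi_3*chi_2, chi_3> = (1/6)[1*(2)*conj(2) + 2*(-1)*conj(-1) + 3*(0)*conj(0)]
      = (1/6)[(4) + (2) + (0)] = 6/6 = 1
Hence the multiplicities are chi_3: 1. Dimension check: dim(chi_3)*dim(chi_2) = 2*1 = 2 and sum (mult * dim) = 1*2 = 2.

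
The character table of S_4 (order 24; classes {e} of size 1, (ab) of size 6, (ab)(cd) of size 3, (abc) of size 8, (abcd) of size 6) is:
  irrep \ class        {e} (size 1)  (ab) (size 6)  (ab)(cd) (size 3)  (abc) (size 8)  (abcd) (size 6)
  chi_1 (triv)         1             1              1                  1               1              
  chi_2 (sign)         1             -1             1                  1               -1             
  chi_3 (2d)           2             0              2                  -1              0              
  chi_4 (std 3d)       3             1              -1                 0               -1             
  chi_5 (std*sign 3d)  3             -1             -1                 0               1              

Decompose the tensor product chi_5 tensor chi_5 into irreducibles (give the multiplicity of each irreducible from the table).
chi_5 tensor chi_5 = chi_1 + chi_3 + chi_4 + chi_5 (all other irreducibles have multiplicity 0).

Reasoning: The character of a tensor product is the pointwise product (chi_5 * chi_5)(C) = chi_5(C) * chi_5(C):
  {e}: (3)*(3), (ab): (-1)*(-1), (ab)(cd): (-1)*(-1), (abc): (0)*(0), (abcd): (1)*(1)
so (chi_5 * chi_5) takes values
  {e} -> 9, (ab) -> 1, (ab)(cd) -> 1, (abc) -> 0, (abcd) -> 1.
Now take the inner product of this character with each irreducible chi from the table, <chi_5*chi_5, chi> = (1/24) sum_C |C| (chi_5*chi_5)(C) conj(chi(C)):
  <chi_5*chi_5, chi_1> = (1/24)[1*(9)*conj(1) + 6*(1)*conj(1) + 3*(1)*conj(1) + 8*(0)*conj(1) + 6*(1)*conj(1)]
      = (1/24)[(9) + (6) + (3) + (0) + (6)] = 24/24 = 1
  <chi_5*chi_5, chi_2> = (1/24)[1*(9)*conj(1) + 6*(1)*conj(-1) + 3*(1)*conj(1) + 8*(0)*conj(1) + 6*(1)*conj(-1)]
      = (1/24)[(9) + (-6) + (3) + (0) + (-6)] = 0/24 = 0
  <chi_5*chi_5, chi_3> = (1/24)[1*(9)*conj(2) + 6*(1)*conj(0) + 3*(1)*conj(2) + 8*(0)*conj(-1) + 6*(1)*conj(0)]
      = (1/24)[(18) + (0) + (6) + (0) + (0)] = 24/24 = 1
  <chi_5*chi_5, chi_4> = (1/24)[1*(9)*conj(3) + 6*(1)*conj(1) + 3*(1)*conj(-1) + 8*(0)*conj(0) + 6*(1)*conj(-1)]
      = (1/24)[(27) + (6) + (-3) + (0) + (-6)] = 24/24 = 1
  <chi_5*chi_5, chi_5> = (1/24)[1*(9)*conj(3) + 6*(1)*conj(-1) + 3*(1)*conj(-1) + 8*(0)*conj(0) + 6*(1)*conj(1)]
      = (1/24)[(27) + (-6) + (-3) + (0) + (6)] = 24/24 = 1
Hence the multiplicities are chi_1: 1, chi_3: 1, chi_4: 1, chi_5: 1. Dimension check: dim(chi_5)*dim(chi_5) = 3*3 = 9 and sum (mult * dim) = 1*1 + 1*2 + 1*3 + 1*3 = 9.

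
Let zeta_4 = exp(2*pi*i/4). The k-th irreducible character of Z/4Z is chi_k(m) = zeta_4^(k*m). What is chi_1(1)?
chi_1(1) = zeta_4^1 = I

Argument: chi_1(1) = zeta_4^(1*1) = zeta_4^1. Since zeta_4^4 = 1, this equals zeta_4^1 = exp(2*pi*i*1/4) = I.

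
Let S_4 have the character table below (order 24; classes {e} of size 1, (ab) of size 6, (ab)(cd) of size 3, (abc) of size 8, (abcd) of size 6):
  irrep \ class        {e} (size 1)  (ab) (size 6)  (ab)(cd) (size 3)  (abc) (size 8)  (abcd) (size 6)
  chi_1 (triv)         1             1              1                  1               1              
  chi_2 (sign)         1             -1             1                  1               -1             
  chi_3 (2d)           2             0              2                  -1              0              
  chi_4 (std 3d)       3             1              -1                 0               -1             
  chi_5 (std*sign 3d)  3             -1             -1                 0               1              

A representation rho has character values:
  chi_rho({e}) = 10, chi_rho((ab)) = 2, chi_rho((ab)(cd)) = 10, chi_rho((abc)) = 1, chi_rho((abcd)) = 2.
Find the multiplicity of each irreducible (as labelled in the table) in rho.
Multiplicities: chi_1: 3, chi_2: 1, chi_3: 3, chi_4: 0, chi_5: 0.

Reasoning: Use <chi_rho, chi> = (1/|G|) sum_C |C| * chi_rho(C) * conj(chi(C)) with |G| = 24 for each irreducible chi in the table:
  <chi_rho, chi_1> = (1/24)[1*(10)*conj(1) + 6*(2)*conj(1) + 3*(10)*conj(1) + 8*(1)*conj(1) + 6*(2)*conj(1)]
      = (1/24)[(10) + (12) + (30) + (8) + (12)] = 72/24 = 3
  <chi_rho, chi_2> = (1/24)[1*(10)*conj(1) + 6*(2)*conj(-1) + 3*(10)*conj(1) + 8*(1)*conj(1) + 6*(2)*conj(-1)]
      = (1/24)[(10) + (-12) + (30) + (8) + (-12)] = 24/24 = 1
  <chi_rho, chi_3> = (1/24)[1*(10)*conj(2) + 6*(2)*conj(0) + 3*(10)*conj(2) + 8*(1)*conj(-1) + 6*(2)*conj(0)]
      = (1/24)[(20) + (0) + (60) + (-8) + (0)] = 72/24 = 3
  <chi_rho, chi_4> = (1/24)[1*(10)*conj(3) + 6*(2)*conj(1) + 3*(10)*conj(-1) + 8*(1)*conj(0) + 6*(2)*conj(-1)]
      = (1/24)[(30) + (12) + (-30) + (0) + (-12)] = 0/24 = 0
  <chi_rho, chi_5> = (1/24)[1*(10)*conj(3) + 6*(2)*conj(-1) + 3*(10)*conj(-1) + 8*(1)*conj(0) + 6*(2)*conj(1)]
      = (1/24)[(30) + (-12) + (-30) + (0) + (12)] = 0/24 = 0
Dimension check: dim(rho) = sum (mult * dim) = 3*1 + 1*1 + 3*2 + 0*3 + 0*3 = 10 = chi_rho(e) = 10.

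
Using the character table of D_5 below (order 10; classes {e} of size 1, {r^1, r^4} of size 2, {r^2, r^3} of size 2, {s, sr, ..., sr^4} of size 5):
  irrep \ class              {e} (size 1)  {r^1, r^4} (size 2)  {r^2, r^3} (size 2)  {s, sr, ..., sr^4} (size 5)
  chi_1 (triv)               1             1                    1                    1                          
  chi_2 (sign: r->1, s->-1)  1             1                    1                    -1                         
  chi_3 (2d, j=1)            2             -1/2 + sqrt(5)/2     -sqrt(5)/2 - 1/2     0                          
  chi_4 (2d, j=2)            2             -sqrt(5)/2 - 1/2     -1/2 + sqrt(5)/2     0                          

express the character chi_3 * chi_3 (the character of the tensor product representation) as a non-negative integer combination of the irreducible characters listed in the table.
chi_3 tensor chi_3 = chi_1 + chi_2 + chi_4 (all other irreducibles have multiplicity 0).

Proof sketch: The character of a tensor product is the pointwise product (chi_3 * chi_3)(C) = chi_3(C) * chi_3(C):
  {e}: (2)*(2), {r^1, r^4}: (-1/2 + sqrt(5)/2)*(-1/2 + sqrt(5)/2), {r^2, r^3}: (-sqrt(5)/2 - 1/2)*(-sqrt(5)/2 - 1/2), {s, sr, ..., sr^4}: (0)*(0)
so (chi_3 * chi_3) takes values
  {e} -> 4, {r^1, r^4} -> 3/2 - sqrt(5)/2, {r^2, r^3} -> sqrt(5)/2 + 3/2, {s, sr, ..., sr^4} -> 0.
Now take the inner product of this character with each irreducible chi from the table, <chi_3*chi_3, chi> = (1/10) sum_C |C| (chi_3*chi_3)(C) conj(chi(C)):
  <chi_3*chi_3, chi_1> = (1/10)[1*(4)*conj(1) + 2*(3/2 - sqrt(5)/2)*conj(1) + 2*(sqrt(5)/2 + 3/2)*conj(1) + 5*(0)*conj(1)]
      = (1/10)[(4) + (3 - sqrt(5)) + (sqrt(5) + 3) + (0)] = 10/10 = 1
  <chi_3*chi_3, chi_2> = (1/10)[1*(4)*conj(1) + 2*(3/2 - sqrt(5)/2)*conj(1) + 2*(sqrt(5)/2 + 3/2)*conj(1) + 5*(0)*conj(-1)]
      = (1/10)[(4) + (3 - sqrt(5)) + (sqrt(5) + 3) + (0)] = 10/10 = 1
  <chi_3*chi_3, chi_3> = (1/10)[1*(4)*conj(2) + 2*(3/2 - sqrt(5)/2)*conj(-1/2 + sqrt(5)/2) + 2*(sqrt(5)/2 + 3/2)*conj(-sqrt(5)/2 - 1/2) + 5*(0)*conj(0)]
      = (1/10)[(8) + (-4 + 2*sqrt(5)) + (-2*sqrt(5) - 4) + (0)] = 0/10 = 0
  <chi_3*chi_3, chi_4> = (1/10)[1*(4)*conj(2) + 2*(3/2 - sqrt(5)/2)*conj(-sqrt(5)/2 - 1/2) + 2*(sqrt(5)/2 + 3/2)*conj(-1/2 + sqrt(5)/2) + 5*(0)*conj(0)]
      = (1/10)[(8) + (1 - sqrt(5)) + (1 + sqrt(5)) + (0)] = 10/10 = 1
Hence the multiplicities are chi_1: 1, chi_2: 1, chi_4: 1. Dimension check: dim(chi_3)*dim(chi_3) = 2*2 = 4 and sum (mult * dim) = 1*1 + 1*1 + 1*2 = 4.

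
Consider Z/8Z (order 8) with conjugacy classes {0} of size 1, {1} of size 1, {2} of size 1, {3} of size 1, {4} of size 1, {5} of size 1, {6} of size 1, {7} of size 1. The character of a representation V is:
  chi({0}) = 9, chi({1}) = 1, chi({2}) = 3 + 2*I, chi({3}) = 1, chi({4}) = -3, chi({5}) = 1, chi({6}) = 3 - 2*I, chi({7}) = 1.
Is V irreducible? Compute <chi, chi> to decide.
Not irreducible (reducible): <chi, chi> = 15 > 1.

Justification: <chi, chi> = (1/|G|) sum_C |C| * |chi(C)|^2 = (1/8)[1*|9|^2 + 1*|1|^2 + 1*|3 + 2*I|^2 + 1*|1|^2 + 1*|-3|^2 + 1*|1|^2 + 1*|3 - 2*I|^2 + 1*|1|^2]
  = (1/8)[(81) + (1) + (13) + (1) + (9) + (1) + (13) + (1)] = 120/8 = 15.
(Exp terms are combined using exp(i*s)*conj(exp(i*t)) = exp(i*(s-t)), and sums of them are collapsed using the identity that for every m > 1 the m distinct m-th roots of unity sum to 0, e.g. 1 + exp(2*I*pi/3) + exp(-2*I*pi/3) = 0.)
A character is irreducible iff <chi, chi> = 1, so this representation is reducible.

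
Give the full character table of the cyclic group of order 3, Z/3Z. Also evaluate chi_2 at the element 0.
Character table of Z/3Z (irreps indexed chi_0,...,chi_2 with chi_k(m) = zeta_3^(k*m), zeta_3 = exp(2*pi*i/3)):
  irrep \ class  {0} (size 1)  {1} (size 1)    {2} (size 1)  
  chi_0          1             1               1             
  chi_1          1             exp(2*I*pi/3)   exp(-2*I*pi/3)
  chi_2          1             exp(-2*I*pi/3)  exp(2*I*pi/3) 

Spot check: chi_2(0) = zeta_3^(2*0) = zeta_3^0 = 1.

Solution. Z/3Z is abelian, so all 3 irreducible complex representations are 1-dimensional. They are given by chi_k(m) = zeta_3^(k*m) for k = 0,...,2. Row orthogonality: sum_m chi_k(m) conj(chi_l(m)) = 3 * [k = l].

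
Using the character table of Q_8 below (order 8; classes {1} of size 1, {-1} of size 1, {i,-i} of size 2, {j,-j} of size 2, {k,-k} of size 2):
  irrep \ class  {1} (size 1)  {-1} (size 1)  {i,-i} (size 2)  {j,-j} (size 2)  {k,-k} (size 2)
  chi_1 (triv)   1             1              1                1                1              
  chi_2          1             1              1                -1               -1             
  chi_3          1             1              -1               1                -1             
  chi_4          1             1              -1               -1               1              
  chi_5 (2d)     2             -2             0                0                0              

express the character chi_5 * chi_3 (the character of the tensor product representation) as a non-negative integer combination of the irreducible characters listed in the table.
chi_5 tensor chi_3 = chi_5 (all other irreducibles have multiplicity 0).

Justification: The character of a tensor product is the pointwise product (chi_5 * chi_3)(C) = chi_5(C) * chi_3(C):
  {1}: (2)*(1), {-1}: (-2)*(1), {i,-i}: (0)*(-1), {j,-j}: (0)*(1), {k,-k}: (0)*(-1)
so (chi_5 * chi_3) takes values
  {1} -> 2, {-1} -> -2, {i,-i} -> 0, {j,-j} -> 0, {k,-k} -> 0.
Now take the inner product of this character with each irreducible chi from the table, <chi_5*chi_3, chi> = (1/8) sum_C |C| (chi_5*chi_3)(C) conj(chi(C)):
  <chi_5*chi_3, chi_1> = (1/8)[1*(2)*conj(1) + 1*(-2)*conj(1) + 2*(0)*conj(1) + 2*(0)*conj(1) + 2*(0)*conj(1)]
      = (1/8)[(2) + (-2) + (0) + (0) + (0)] = 0/8 = 0
  <chi_5*chi_3, chi_2> = (1/8)[1*(2)*conj(1) + 1*(-2)*conj(1) + 2*(0)*conj(1) + 2*(0)*conj(-1) + 2*(0)*conj(-1)]
      = (1/8)[(2) + (-2) + (0) + (0) + (0)] = 0/8 = 0
  <chi_5*chi_3, chi_3> = (1/8)[1*(2)*conj(1) + 1*(-2)*conj(1) + 2*(0)*conj(-1) + 2*(0)*conj(1) + 2*(0)*conj(-1)]
      = (1/8)[(2) + (-2) + (0) + (0) + (0)] = 0/8 = 0
  <chi_5*chi_3, chi_4> = (1/8)[1*(2)*conj(1) + 1*(-2)*conj(1) + 2*(0)*conj(-1) + 2*(0)*conj(-1) + 2*(0)*conj(1)]
      = (1/8)[(2) + (-2) + (0) + (0) + (0)] = 0/8 = 0
  <chi_5*chi_3, chi_5> = (1/8)[1*(2)*conj(2) + 1*(-2)*conj(-2) + 2*(0)*conj(0) + 2*(0)*conj(0) + 2*(0)*conj(0)]
      = (1/8)[(4) + (4) + (0) + (0) + (0)] = 8/8 = 1
Hence the multiplicities are chi_5: 1. Dimension check: dim(chi_5)*dim(chi_3) = 2*1 = 2 and sum (mult * dim) = 1*2 = 2.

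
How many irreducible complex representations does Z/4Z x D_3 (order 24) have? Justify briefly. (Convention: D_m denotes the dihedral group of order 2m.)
12

Argument: The number of irreducible complex representations of a finite group equals its number of conjugacy classes. For a direct product, #classes(G x H) = #classes(G) * #classes(H). Z/4Z has 4 classes (abelian), D_3 has 3 classes, so 4 * 3 = 12, so Z/4Z x D_3 (order 24) has exactly 12 irreducible complex representations.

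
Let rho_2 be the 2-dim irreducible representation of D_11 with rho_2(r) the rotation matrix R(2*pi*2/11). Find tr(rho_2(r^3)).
chi_{rho_2}(r^3) = 2*cos(2*pi*2*3/11) = -2*cos(pi/11)

Argument: rho_2(r^3) is rotation by angle 2*pi*2*3/11, whose trace is 2*cos(2*pi*2*3/11) = -2*cos(pi/11).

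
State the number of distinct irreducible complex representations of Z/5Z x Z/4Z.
20

Solution. The number of irreducible complex representations of a finite group equals its number of conjugacy classes. Z/5Z x Z/4Z is abelian of order 20, so every element is its own conjugacy class: 20 classes, so Z/5Z x Z/4Z (order 20) has exactly 20 irreducible complex representations.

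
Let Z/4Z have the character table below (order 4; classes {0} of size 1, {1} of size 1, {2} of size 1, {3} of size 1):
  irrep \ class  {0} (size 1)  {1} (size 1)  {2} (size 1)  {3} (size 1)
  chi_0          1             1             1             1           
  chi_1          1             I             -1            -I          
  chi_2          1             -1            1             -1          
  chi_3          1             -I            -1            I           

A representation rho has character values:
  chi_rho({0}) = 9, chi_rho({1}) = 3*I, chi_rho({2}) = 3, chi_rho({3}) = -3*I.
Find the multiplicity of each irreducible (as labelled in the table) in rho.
Multiplicities: chi_0: 3, chi_1: 3, chi_2: 3, chi_3: 0.

Derivation: Use <chi_rho, chi> = (1/|G|) sum_C |C| * chi_rho(C) * conj(chi(C)) with |G| = 4 for each irreducible chi in the table:
  <chi_rho, chi_0> = (1/4)[1*(9)*conj(1) + 1*(3*I)*conj(1) + 1*(3)*conj(1) + 1*(-3*I)*conj(1)]
      = (1/4)[(9) + (3*I) + (3) + (-3*I)] = 12/4 = 3
  <chi_rho, chi_1> = (1/4)[1*(9)*conj(1) + 1*(3*I)*conj(I) + 1*(3)*conj(-1) + 1*(-3*I)*conj(-I)]
      = (1/4)[(9) + (3) + (-3) + (3)] = 12/4 = 3
  <chi_rho, chi_2> = (1/4)[1*(9)*conj(1) + 1*(3*I)*conj(-1) + 1*(3)*conj(1) + 1*(-3*I)*conj(-1)]
      = (1/4)[(9) + (-3*I) + (3) + (3*I)] = 12/4 = 3
  <chi_rho, chi_3> = (1/4)[1*(9)*conj(1) + 1*(3*I)*conj(-I) + 1*(3)*conj(-1) + 1*(-3*I)*conj(I)]
      = (1/4)[(9) + (-3) + (-3) + (-3)] = 0/4 = 0
(Exp terms are combined using exp(i*s)*conj(exp(i*t)) = exp(i*(s-t)), and sums of them are collapsed using the identity that for every m > 1 the m distinct m-th roots of unity sum to 0, e.g. 1 + exp(2*I*pi/3) + exp(-2*I*pi/3) = 0.)
Dimension check: dim(rho) = sum (mult * dim) = 3*1 + 3*1 + 3*1 + 0*1 = 9 = chi_rho(e) = 9.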